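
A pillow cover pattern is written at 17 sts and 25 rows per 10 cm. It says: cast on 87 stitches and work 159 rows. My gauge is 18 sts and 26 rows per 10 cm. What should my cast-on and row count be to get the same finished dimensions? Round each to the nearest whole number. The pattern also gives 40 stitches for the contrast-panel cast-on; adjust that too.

Cast on 92 stitches; work 165 rows; contrast-panel cast-on 42 stitches.

Stitches: 87 × 18/17 = 92.12 → 92.
Rows: 159 × 26/25 = 165.36 → 165.
contrast-panel cast-on: 40 × 18/17 = 42.35 → 42.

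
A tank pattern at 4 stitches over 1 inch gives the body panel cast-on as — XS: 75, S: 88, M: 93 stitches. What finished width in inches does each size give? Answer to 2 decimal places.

XS 18.75 inches; S 22.00 inches; M 23.25 inches.

4/1 = 4 sts per in.
XS: 75 / 4 = 18.750 → 18.75 in.
S: 88 / 4 = 22.000 → 22.00 in.
M: 93 / 4 = 23.250 → 23.25 in.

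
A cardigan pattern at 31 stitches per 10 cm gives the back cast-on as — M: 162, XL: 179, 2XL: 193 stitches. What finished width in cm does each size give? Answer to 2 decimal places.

31/10 = 3.1 sts per cm.
M: 162 / 3.1 = 52.258 → 52.26 cm.
XL: 179 / 3.1 = 57.742 → 57.74 cm.
2XL: 193 / 3.1 = 62.258 → 62.26 cm.

M 52.26 cm; XL 57.74 cm; 2XL 62.26 cm.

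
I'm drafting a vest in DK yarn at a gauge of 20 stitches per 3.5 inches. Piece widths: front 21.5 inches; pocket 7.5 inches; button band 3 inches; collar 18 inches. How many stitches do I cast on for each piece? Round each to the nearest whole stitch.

front 123; pocket 43; button band 17; collar 103.

Rate = 20/3.5 = 5.714 sts per in.
front: 21.5 × 5.714 = 122.86 → 123.
pocket: 7.5 × 5.714 = 42.86 → 43.
button band: 3 × 5.714 = 17.14 → 17.
collar: 18 × 5.714 = 102.86 → 103.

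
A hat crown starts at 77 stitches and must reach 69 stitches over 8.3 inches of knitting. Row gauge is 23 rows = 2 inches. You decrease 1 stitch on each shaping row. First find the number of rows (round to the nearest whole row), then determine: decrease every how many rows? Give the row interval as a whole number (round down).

Decrease every 11th row.

Rows = 8.3 × 11.5 = 95.5 → 95 rows.
Stitches to remove: 8 → 8 shaping rows (at 1 st each).
95 / 8 = 11.88 → every 11 rows.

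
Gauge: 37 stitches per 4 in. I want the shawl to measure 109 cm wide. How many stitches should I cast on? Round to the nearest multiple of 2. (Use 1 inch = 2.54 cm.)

CO 396 sts.

109 cm = 42.91 in.
37 stitches / 4 in = 9.25 stitches per inch.
42.91 × 9.25 = 396.95 stitches.
Round to nearest multiple of 2 → 396.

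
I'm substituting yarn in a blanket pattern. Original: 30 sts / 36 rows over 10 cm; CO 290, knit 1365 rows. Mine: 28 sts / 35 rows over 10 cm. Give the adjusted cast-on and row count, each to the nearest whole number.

Stitches: 290 × 28/30 = 270.67 → 271.
Rows: 1365 × 35/36 = 1327.08 → 1327.

Cast on 271 stitches; work 1327 rows.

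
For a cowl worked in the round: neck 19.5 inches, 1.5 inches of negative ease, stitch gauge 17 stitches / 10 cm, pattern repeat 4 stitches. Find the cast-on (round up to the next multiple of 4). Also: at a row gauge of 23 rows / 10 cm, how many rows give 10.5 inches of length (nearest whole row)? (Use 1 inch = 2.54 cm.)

Cast on 80 stitches; work 61 rows.

Finished = 19.5 − 1.5 = 18 inches.
18 inches × 2.54 = 45.72 cm.
17/10 = 1.7 sts per cm; 45.72 × 1.7 = 77.72 sts.
Next multiple of 4 → 80.
10.5 inches = 26.67 cm; × 2.3 = 61.34 → 61 rows.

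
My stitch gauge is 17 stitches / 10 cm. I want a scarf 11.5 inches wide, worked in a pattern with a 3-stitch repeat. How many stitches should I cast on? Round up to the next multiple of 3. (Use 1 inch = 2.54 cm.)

Cast on 51 stitches.

11.5 in = 11.5 × 2.54 = 29.21 cm.
17 / 10 = 1.7 sts/cm.
29.21 × 1.7 = 49.66 sts.
→ 51.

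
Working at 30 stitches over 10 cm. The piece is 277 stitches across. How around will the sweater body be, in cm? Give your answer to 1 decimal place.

30 stitches / 10 cm = 3 stitches per cm.
277 / 3 = 92.33 cm.

92.3 cm.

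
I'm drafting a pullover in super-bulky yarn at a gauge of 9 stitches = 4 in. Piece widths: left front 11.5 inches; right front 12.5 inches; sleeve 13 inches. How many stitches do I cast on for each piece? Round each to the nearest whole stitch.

Rate = 9/4 = 2.25 sts per in.
left front: 11.5 × 2.25 = 25.88 → 26.
right front: 12.5 × 2.25 = 28.12 → 28.
sleeve: 13 × 2.25 = 29.25 → 29.

left front 26; right front 28; sleeve 29.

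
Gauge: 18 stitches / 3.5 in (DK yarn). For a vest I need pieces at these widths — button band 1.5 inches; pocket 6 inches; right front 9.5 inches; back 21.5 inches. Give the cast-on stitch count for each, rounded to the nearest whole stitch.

Rate = 18/3.5 = 5.143 sts per in.
button band: 1.5 × 5.143 = 7.71 → 8.
pocket: 6 × 5.143 = 30.86 → 31.
right front: 9.5 × 5.143 = 48.86 → 49.
back: 21.5 × 5.143 = 110.57 → 111.

button band 8; pocket 31; right front 49; back 111.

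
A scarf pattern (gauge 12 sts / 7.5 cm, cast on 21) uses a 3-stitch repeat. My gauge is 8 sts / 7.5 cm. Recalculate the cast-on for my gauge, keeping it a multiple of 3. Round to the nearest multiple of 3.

21 × 8 / 12 = 14.00.
Nearest multiple of 3: 15.

Cast on 15 stitches.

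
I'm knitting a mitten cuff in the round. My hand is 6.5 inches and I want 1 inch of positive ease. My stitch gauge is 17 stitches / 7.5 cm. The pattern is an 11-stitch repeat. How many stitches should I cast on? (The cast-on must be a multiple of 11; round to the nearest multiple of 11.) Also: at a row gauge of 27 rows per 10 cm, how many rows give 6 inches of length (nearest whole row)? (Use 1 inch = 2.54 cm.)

Finished = 6.5 + 1 = 7.5 inches.
7.5 inches × 2.54 = 19.05 cm.
17/7.5 = 2.267 sts per cm; 19.05 × 2.267 = 43.18 sts.
Nearest multiple of 11 → 44.
6 inches = 15.24 cm; × 2.7 = 41.15 → 41 rows.

Cast on 44 stitches; work 41 rows.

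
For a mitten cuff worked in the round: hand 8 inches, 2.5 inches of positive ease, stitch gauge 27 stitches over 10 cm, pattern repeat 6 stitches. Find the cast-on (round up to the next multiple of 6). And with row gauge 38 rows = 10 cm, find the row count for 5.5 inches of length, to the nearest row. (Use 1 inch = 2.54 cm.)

Cast on 78 stitches; work 53 rows.

Finished = 8 + 2.5 = 10.5 inches.
10.5 inches × 2.54 = 26.67 cm.
27/10 = 2.7 sts per cm; 26.67 × 2.7 = 72.01 sts.
Next multiple of 6 → 78.
5.5 inches = 13.97 cm; × 3.8 = 53.09 → 53 rows.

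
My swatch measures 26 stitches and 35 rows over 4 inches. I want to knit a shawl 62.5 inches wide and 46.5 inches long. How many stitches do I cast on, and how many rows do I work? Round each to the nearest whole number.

Stitch gauge = 26/4 = 6.5 sts/in; 62.5 × 6.5 = 406.25 → 406 sts.
Row gauge = 35/4 = 8.75 rows/in; 46.5 × 8.75 = 406.88 → 407 rows.

Cast on 406 stitches and work 407 rows.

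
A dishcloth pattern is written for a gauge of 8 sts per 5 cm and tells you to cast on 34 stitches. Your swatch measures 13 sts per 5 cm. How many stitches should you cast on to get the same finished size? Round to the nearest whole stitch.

Scale factor = 13 / 8 = 1.625.
34 × 13 / 8 = 55.25 sts.
→ 55 sts.

CO 55 sts.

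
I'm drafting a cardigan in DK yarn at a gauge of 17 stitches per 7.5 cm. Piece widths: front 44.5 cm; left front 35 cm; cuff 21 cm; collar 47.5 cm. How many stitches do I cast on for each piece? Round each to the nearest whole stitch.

front 101; left front 79; cuff 48; collar 108.

Rate = 17/7.5 = 2.267 sts per cm.
front: 44.5 × 2.267 = 100.87 → 101.
left front: 35 × 2.267 = 79.33 → 79.
cuff: 21 × 2.267 = 47.60 → 48.
collar: 47.5 × 2.267 = 107.67 → 108.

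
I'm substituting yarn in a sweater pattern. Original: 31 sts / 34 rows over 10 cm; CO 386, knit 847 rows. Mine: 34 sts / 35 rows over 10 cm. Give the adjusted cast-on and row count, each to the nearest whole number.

Stitches: 386 × 34/31 = 423.35 → 423.
Rows: 847 × 35/34 = 871.91 → 872.

Cast on 423 stitches; work 872 rows.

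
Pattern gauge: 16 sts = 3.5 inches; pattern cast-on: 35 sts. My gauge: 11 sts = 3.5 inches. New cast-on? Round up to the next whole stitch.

Scale factor = 11 / 16 = 0.688.
35 × 11 / 16 = 24.06 sts.
→ 25 sts.

CO 25 sts.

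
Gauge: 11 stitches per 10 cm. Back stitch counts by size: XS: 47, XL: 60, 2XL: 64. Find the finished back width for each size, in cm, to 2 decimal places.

11/10 = 1.1 sts per cm.
XS: 47 / 1.1 = 42.727 → 42.73 cm.
XL: 60 / 1.1 = 54.545 → 54.55 cm.
2XL: 64 / 1.1 = 58.182 → 58.18 cm.

XS 42.73 cm; XL 54.55 cm; 2XL 58.18 cm.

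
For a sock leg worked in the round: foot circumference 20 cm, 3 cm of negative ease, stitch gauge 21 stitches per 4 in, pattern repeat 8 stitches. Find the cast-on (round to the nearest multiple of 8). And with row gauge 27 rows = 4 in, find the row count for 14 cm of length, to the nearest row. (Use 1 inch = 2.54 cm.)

Finished = 20 − 3 = 17 cm.
17 cm × 1/2.54 = 6.69 inches.
21/4 = 5.25 sts per in; 6.69 × 5.25 = 35.14 sts.
Nearest multiple of 8 → 32.
14 cm = 5.51 inches; × 6.75 = 37.20 → 37 rows.

Cast on 32 stitches; work 37 rows.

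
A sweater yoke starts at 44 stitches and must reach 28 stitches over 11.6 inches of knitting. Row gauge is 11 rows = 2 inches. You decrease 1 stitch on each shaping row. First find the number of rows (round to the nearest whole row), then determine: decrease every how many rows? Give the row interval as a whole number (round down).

Rows = 11.6 × 5.5 = 63.8 → 64 rows.
Stitches to remove: 16 → 16 shaping rows (at 1 st each).
64 / 16 = 4.00 → every 4 rows.

Decrease every 4th row.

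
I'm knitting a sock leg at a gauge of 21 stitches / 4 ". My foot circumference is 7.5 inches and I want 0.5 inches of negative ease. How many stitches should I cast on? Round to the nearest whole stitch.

Finished = 7.5 − 0.5 = 7 in.
21 / 4 = 5.25 sts per inch.
7.00 × 5.25 = 36.75 sts.
→ 37 sts.

Cast on 37 stitches.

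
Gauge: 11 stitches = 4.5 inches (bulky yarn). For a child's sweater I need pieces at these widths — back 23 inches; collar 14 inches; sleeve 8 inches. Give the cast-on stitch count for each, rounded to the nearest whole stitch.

back 56; collar 34; sleeve 20.

Rate = 11/4.5 = 2.444 sts per in.
back: 23 × 2.444 = 56.22 → 56.
collar: 14 × 2.444 = 34.22 → 34.
sleeve: 8 × 2.444 = 19.56 → 20.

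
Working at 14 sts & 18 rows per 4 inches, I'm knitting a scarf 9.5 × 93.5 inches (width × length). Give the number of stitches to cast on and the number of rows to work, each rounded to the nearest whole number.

Stitch gauge = 14/4 = 3.5 sts/in; 9.5 × 3.5 = 33.25 → 33 sts.
Row gauge = 18/4 = 4.5 rows/in; 93.5 × 4.5 = 420.75 → 421 rows.

Cast on 33 stitches and work 421 rows.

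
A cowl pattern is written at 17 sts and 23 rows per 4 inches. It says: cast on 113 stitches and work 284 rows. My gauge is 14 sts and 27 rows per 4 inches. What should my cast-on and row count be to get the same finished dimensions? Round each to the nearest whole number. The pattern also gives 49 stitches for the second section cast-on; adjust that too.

Cast on 93 stitches; work 333 rows; second section cast-on 40 stitches.

Stitches: 113 × 14/17 = 93.06 → 93.
Rows: 284 × 27/23 = 333.39 → 333.
second section cast-on: 49 × 14/17 = 40.35 → 40.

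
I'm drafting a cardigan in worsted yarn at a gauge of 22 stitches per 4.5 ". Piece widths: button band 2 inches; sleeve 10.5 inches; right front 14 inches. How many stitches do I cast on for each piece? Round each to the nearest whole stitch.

button band 10; sleeve 51; right front 68.

Rate = 22/4.5 = 4.889 sts per in.
button band: 2 × 4.889 = 9.78 → 10.
sleeve: 10.5 × 4.889 = 51.33 → 51.
right front: 14 × 4.889 = 68.44 → 68.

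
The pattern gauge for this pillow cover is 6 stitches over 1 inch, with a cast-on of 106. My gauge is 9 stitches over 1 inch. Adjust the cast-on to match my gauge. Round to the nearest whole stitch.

Scale factor = 9 / 6 = 1.500.
106 × 9 / 6 = 159.00 sts.

159 stitches.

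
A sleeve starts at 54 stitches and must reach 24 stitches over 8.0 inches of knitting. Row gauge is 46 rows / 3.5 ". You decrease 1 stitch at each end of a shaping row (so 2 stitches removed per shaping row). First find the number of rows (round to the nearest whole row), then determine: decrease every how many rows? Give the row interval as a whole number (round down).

Decrease every 7th row.

Rows = 8.0 × 13.143 = 105.1 → 105 rows.
Stitches to remove: 30 → 15 shaping rows (at 2 st each).
105 / 15 = 7.00 → every 7 rows.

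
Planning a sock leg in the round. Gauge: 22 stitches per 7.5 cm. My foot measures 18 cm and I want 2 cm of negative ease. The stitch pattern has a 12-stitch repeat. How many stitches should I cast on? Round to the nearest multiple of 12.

Cast on 48 stitches.

Finished = 18 − 2 = 16 cm.
22 / 7.5 = 2.933 sts/cm.
16 × 2.933 = 46.93 sts.
Nearest multiple of 12: 48.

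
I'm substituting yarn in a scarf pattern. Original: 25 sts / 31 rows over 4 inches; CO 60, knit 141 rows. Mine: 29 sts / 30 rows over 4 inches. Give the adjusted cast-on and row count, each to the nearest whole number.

Cast on 70 stitches; work 136 rows.

Stitches: 60 × 29/25 = 69.60 → 70.
Rows: 141 × 30/31 = 136.45 → 136.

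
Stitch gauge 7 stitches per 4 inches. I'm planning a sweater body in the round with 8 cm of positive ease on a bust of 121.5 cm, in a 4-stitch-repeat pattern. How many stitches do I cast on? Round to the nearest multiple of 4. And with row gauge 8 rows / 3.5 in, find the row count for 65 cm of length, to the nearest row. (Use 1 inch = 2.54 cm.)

Cast on 88 stitches; work 58 rows.

Finished = 121.5 + 8 = 129.5 cm.
129.5 cm × 1/2.54 = 50.98 inches.
7/4 = 1.75 sts per in; 50.98 × 1.75 = 89.22 sts.
Nearest multiple of 4 → 88.
65 cm = 25.59 inches; × 2.286 = 58.49 → 58 rows.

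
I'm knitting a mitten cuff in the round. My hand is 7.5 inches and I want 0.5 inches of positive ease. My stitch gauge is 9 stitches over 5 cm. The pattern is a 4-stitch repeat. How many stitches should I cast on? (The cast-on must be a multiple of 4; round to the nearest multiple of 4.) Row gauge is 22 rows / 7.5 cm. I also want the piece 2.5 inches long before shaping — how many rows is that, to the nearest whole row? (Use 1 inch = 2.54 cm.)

Cast on 36 stitches; work 19 rows.

Finished = 7.5 + 0.5 = 8 inches.
8 inches × 2.54 = 20.32 cm.
9/5 = 1.8 sts per cm; 20.32 × 1.8 = 36.58 sts.
Nearest multiple of 4 → 36.
2.5 inches = 6.35 cm; × 2.933 = 18.63 → 19 rows.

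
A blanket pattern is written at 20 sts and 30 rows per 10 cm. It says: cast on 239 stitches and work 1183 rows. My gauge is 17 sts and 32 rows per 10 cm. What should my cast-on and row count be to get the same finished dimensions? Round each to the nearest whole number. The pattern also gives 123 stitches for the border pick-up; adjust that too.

Cast on 203 stitches; work 1262 rows; border pick-up 105 stitches.

Stitches: 239 × 17/20 = 203.15 → 203.
Rows: 1183 × 32/30 = 1261.87 → 1262.
border pick-up: 123 × 17/20 = 104.55 → 105.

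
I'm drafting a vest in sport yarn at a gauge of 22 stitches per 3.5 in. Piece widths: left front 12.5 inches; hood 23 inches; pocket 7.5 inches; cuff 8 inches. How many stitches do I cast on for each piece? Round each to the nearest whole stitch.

Rate = 22/3.5 = 6.286 sts per in.
left front: 12.5 × 6.286 = 78.57 → 79.
hood: 23 × 6.286 = 144.57 → 145.
pocket: 7.5 × 6.286 = 47.14 → 47.
cuff: 8 × 6.286 = 50.29 → 50.

left front 79; hood 145; pocket 47; cuff 50.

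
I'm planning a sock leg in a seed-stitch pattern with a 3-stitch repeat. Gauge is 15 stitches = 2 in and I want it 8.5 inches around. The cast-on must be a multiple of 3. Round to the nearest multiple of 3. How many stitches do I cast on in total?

15 / 2 = 7.5 sts per inch.
8.5 × 7.5 = 63.75 sts.
Nearest multiple of 3: 63.

CO 63 sts.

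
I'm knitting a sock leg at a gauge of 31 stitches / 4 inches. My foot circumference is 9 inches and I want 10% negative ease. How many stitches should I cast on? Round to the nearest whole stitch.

Cast on 63 stitches.

Finished = 9 × 0.90 = 8.10 in.
31 / 4 = 7.75 sts per inch.
8.10 × 7.75 = 62.77 sts.
→ 63 sts.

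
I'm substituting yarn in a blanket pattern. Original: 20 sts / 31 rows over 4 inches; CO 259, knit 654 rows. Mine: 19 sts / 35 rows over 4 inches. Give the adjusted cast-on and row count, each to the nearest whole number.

Stitches: 259 × 19/20 = 246.05 → 246.
Rows: 654 × 35/31 = 738.39 → 738.

Cast on 246 stitches; work 738 rows.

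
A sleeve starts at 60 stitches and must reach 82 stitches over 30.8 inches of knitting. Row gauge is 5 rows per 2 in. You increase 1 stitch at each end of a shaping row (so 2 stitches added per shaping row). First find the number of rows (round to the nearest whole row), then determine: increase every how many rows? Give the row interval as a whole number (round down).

Rows = 30.8 × 2.5 = 77.0 → 77 rows.
Stitches to add: 22 → 11 shaping rows (at 2 st each).
77 / 11 = 7.00 → every 7 rows.

Increase every 7th row.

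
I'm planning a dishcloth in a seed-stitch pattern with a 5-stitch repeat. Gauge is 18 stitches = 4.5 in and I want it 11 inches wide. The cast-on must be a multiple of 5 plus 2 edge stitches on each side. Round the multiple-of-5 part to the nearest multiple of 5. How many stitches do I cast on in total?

18 / 4.5 = 4 sts per inch.
11 × 4 = 44.00 sts.
Less 4 edge sts → 40.00 for the repeat.
Nearest multiple of 5: 40.
Add back 4 edge sts → 44.

Cast on 44 stitches.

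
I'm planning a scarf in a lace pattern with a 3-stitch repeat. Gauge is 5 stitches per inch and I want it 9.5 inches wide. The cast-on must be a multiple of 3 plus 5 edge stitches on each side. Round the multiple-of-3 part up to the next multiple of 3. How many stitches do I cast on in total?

5 / 1 = 5 sts per inch.
9.5 × 5 = 47.50 sts.
Less 10 edge sts → 37.50 for the repeat.
Next multiple of 3: 39.
Add back 10 edge sts → 49.

Cast on 49 stitches.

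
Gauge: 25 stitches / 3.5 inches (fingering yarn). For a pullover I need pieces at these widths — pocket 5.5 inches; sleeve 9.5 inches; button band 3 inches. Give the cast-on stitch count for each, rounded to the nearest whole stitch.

Rate = 25/3.5 = 7.143 sts per in.
pocket: 5.5 × 7.143 = 39.29 → 39.
sleeve: 9.5 × 7.143 = 67.86 → 68.
button band: 3 × 7.143 = 21.43 → 21.

pocket 39; sleeve 68; button band 21.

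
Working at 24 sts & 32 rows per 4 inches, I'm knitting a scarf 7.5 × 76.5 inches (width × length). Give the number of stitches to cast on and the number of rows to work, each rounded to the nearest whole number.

Stitch gauge = 24/4 = 6 sts/in; 7.5 × 6 = 45.00 → 45 sts.
Row gauge = 32/4 = 8 rows/in; 76.5 × 8 = 612.00 → 612 rows.

Cast on 45 stitches and work 612 rows.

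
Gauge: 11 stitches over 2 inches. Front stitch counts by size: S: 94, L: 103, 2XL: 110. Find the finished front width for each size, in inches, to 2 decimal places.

11/2 = 5.5 sts per in.
S: 94 / 5.5 = 17.091 → 17.09 in.
L: 103 / 5.5 = 18.727 → 18.73 in.
2XL: 110 / 5.5 = 20.000 → 20.00 in.

S 17.09 inches; L 18.73 inches; 2XL 20.00 inches.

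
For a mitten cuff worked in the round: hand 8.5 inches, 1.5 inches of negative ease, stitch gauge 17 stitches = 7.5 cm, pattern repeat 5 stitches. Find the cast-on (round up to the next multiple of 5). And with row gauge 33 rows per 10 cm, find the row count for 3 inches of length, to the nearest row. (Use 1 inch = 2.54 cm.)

Finished = 8.5 − 1.5 = 7 inches.
7 inches × 2.54 = 17.78 cm.
17/7.5 = 2.267 sts per cm; 17.78 × 2.267 = 40.30 sts.
Next multiple of 5 → 45.
3 inches = 7.62 cm; × 3.3 = 25.15 → 25 rows.

Cast on 45 stitches; work 25 rows.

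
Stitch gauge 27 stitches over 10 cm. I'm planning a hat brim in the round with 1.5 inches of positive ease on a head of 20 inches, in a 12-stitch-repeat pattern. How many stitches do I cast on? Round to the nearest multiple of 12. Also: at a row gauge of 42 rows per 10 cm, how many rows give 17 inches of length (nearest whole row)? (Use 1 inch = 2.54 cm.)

Finished = 20 + 1.5 = 21.5 inches.
21.5 inches × 2.54 = 54.61 cm.
27/10 = 2.7 sts per cm; 54.61 × 2.7 = 147.45 sts.
Nearest multiple of 12 → 144.
17 inches = 43.18 cm; × 4.2 = 181.36 → 181 rows.

Cast on 144 stitches; work 181 rows.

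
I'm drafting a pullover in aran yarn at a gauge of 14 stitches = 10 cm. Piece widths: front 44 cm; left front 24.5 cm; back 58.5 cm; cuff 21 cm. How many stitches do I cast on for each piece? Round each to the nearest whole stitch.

front 62; left front 34; back 82; cuff 29.

Rate = 14/10 = 1.4 sts per cm.
front: 44 × 1.4 = 61.60 → 62.
left front: 24.5 × 1.4 = 34.30 → 34.
back: 58.5 × 1.4 = 81.90 → 82.
cuff: 21 × 1.4 = 29.40 → 29.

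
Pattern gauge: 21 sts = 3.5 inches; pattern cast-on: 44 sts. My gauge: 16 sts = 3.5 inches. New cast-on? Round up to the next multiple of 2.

Cast on 34 stitches.

Scale factor = 16 / 21 = 0.762.
44 × 16 / 21 = 33.52 sts.
→ 34 sts.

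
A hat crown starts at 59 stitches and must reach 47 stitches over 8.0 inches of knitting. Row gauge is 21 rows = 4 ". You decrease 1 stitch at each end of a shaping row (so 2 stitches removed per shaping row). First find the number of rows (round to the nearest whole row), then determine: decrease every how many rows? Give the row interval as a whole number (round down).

Rows = 8.0 × 5.25 = 42.0 → 42 rows.
Stitches to remove: 12 → 6 shaping rows (at 2 st each).
42 / 6 = 7.00 → every 7 rows.

Decrease every 7th row.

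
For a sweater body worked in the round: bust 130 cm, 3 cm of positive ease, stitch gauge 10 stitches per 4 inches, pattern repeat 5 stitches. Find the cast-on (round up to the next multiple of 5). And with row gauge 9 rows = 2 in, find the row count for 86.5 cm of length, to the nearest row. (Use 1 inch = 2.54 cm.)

Cast on 135 stitches; work 153 rows.

Finished = 130 + 3 = 133 cm.
133 cm × 1/2.54 = 52.36 inches.
10/4 = 2.5 sts per in; 52.36 × 2.5 = 130.91 sts.
Next multiple of 5 → 135.
86.5 cm = 34.06 inches; × 4.5 = 153.25 → 153 rows.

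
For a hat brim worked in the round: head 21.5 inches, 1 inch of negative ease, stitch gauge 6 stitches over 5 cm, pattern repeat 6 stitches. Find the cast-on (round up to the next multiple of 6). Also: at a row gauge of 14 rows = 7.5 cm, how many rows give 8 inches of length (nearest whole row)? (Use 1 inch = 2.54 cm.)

Finished = 21.5 − 1 = 20.5 inches.
20.5 inches × 2.54 = 52.07 cm.
6/5 = 1.2 sts per cm; 52.07 × 1.2 = 62.48 sts.
Next multiple of 6 → 66.
8 inches = 20.32 cm; × 1.867 = 37.93 → 38 rows.

Cast on 66 stitches; work 38 rows.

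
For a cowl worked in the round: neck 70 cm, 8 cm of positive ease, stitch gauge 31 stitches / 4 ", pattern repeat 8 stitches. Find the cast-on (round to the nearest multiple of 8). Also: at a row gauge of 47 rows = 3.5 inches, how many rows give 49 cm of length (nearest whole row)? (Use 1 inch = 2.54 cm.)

Cast on 240 stitches; work 259 rows.

Finished = 70 + 8 = 78 cm.
78 cm × 1/2.54 = 30.71 inches.
31/4 = 7.75 sts per in; 30.71 × 7.75 = 237.99 sts.
Nearest multiple of 8 → 240.
49 cm = 19.29 inches; × 13.429 = 259.06 → 259 rows.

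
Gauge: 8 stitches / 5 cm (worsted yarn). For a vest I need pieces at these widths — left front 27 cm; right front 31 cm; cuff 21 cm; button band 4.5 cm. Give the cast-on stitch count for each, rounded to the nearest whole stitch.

left front 43; right front 50; cuff 34; button band 7.

Rate = 8/5 = 1.6 sts per cm.
left front: 27 × 1.6 = 43.20 → 43.
right front: 31 × 1.6 = 49.60 → 50.
cuff: 21 × 1.6 = 33.60 → 34.
button band: 4.5 × 1.6 = 7.20 → 7.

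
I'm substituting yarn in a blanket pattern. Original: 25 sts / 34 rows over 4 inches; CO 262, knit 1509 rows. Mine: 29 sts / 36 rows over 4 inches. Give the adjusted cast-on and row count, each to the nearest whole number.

Stitches: 262 × 29/25 = 303.92 → 304.
Rows: 1509 × 36/34 = 1597.76 → 1598.

Cast on 304 stitches; work 1598 rows.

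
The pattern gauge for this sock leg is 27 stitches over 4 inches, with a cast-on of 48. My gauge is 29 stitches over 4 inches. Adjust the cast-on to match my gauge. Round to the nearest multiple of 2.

CO 52 sts.

Scale factor = 29 / 27 = 1.074.
48 × 29 / 27 = 51.56 sts.
→ 52 sts.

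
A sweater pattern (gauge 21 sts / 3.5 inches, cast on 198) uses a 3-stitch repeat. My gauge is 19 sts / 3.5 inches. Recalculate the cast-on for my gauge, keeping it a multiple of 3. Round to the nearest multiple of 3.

180 stitches.

198 × 19 / 21 = 179.14.
Nearest multiple of 3: 180.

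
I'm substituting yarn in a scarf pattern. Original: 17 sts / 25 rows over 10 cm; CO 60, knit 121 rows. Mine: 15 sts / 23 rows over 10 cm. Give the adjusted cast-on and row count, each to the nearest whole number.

Cast on 53 stitches; work 111 rows.

Stitches: 60 × 15/17 = 52.94 → 53.
Rows: 121 × 23/25 = 111.32 → 111.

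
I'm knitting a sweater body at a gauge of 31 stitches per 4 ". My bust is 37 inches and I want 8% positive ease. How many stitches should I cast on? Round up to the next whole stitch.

Finished = 37 × 1.08 = 39.96 in.
31 / 4 = 7.75 sts per inch.
39.96 × 7.75 = 309.69 sts.
→ 310 sts.

CO 310 sts.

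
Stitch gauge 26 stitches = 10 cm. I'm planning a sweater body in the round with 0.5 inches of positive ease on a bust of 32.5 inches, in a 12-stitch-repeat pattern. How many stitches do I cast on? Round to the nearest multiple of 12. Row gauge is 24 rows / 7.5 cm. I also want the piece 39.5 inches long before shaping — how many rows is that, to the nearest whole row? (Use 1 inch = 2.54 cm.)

Finished = 32.5 + 0.5 = 33 inches.
33 inches × 2.54 = 83.82 cm.
26/10 = 2.6 sts per cm; 83.82 × 2.6 = 217.93 sts.
Nearest multiple of 12 → 216.
39.5 inches = 100.33 cm; × 3.2 = 321.06 → 321 rows.

Cast on 216 stitches; work 321 rows.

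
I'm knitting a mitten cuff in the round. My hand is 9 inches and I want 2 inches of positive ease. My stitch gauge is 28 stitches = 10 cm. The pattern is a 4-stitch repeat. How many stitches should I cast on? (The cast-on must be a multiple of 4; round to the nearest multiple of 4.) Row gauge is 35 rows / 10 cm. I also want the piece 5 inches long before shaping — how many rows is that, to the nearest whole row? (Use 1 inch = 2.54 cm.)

Finished = 9 + 2 = 11 inches.
11 inches × 2.54 = 27.94 cm.
28/10 = 2.8 sts per cm; 27.94 × 2.8 = 78.23 sts.
Nearest multiple of 4 → 80.
5 inches = 12.70 cm; × 3.5 = 44.45 → 44 rows.

Cast on 80 stitches; work 44 rows.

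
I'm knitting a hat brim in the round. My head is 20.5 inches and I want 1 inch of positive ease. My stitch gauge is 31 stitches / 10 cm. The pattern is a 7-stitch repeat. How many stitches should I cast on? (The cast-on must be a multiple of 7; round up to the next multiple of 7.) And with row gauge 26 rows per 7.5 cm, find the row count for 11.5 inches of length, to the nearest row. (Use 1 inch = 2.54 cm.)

Cast on 175 stitches; work 101 rows.

Finished = 20.5 + 1 = 21.5 inches.
21.5 inches × 2.54 = 54.61 cm.
31/10 = 3.1 sts per cm; 54.61 × 3.1 = 169.29 sts.
Next multiple of 7 → 175.
11.5 inches = 29.21 cm; × 3.467 = 101.26 → 101 rows.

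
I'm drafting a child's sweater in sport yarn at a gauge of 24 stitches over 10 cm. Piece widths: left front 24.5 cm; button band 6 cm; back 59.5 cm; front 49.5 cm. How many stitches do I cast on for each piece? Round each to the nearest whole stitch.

Rate = 24/10 = 2.4 sts per cm.
left front: 24.5 × 2.4 = 58.80 → 59.
button band: 6 × 2.4 = 14.40 → 14.
back: 59.5 × 2.4 = 142.80 → 143.
front: 49.5 × 2.4 = 118.80 → 119.

left front 59; button band 14; back 143; front 119.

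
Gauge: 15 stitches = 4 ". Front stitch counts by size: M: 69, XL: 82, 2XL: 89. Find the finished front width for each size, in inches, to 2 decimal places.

M 18.40 inches; XL 21.87 inches; 2XL 23.73 inches.

15/4 = 3.75 sts per in.
M: 69 / 3.75 = 18.400 → 18.40 in.
XL: 82 / 3.75 = 21.867 → 21.87 in.
2XL: 89 / 3.75 = 23.733 → 23.73 in.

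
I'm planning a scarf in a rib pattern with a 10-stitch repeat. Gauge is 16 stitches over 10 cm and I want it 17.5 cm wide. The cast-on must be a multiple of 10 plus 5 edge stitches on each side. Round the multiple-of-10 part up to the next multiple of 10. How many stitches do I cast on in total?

16 / 10 = 1.6 sts per cm.
17.5 × 1.6 = 28.00 sts.
Less 10 edge sts → 18.00 for the repeat.
Next multiple of 10: 20.
Add back 10 edge sts → 30.

CO 30 sts.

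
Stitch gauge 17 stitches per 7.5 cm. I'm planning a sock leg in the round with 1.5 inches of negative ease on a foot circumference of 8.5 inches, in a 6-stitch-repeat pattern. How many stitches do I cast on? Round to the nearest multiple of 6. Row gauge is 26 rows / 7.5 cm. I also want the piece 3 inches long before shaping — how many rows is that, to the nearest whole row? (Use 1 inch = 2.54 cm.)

Finished = 8.5 − 1.5 = 7 inches.
7 inches × 2.54 = 17.78 cm.
17/7.5 = 2.267 sts per cm; 17.78 × 2.267 = 40.30 sts.
Nearest multiple of 6 → 42.
3 inches = 7.62 cm; × 3.467 = 26.42 → 26 rows.

Cast on 42 stitches; work 26 rows.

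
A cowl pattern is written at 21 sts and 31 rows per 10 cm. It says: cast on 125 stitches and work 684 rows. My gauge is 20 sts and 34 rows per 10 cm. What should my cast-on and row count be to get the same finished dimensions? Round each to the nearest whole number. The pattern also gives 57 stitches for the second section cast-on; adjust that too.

Cast on 119 stitches; work 750 rows; second section cast-on 54 stitches.

Stitches: 125 × 20/21 = 119.05 → 119.
Rows: 684 × 34/31 = 750.19 → 750.
second section cast-on: 57 × 20/21 = 54.29 → 54.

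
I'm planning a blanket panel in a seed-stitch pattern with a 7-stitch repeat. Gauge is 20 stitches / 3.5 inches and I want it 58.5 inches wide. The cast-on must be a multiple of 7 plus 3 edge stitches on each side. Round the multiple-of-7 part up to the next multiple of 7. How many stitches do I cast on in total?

20 / 3.5 = 5.714 sts per inch.
58.5 × 5.714 = 334.29 sts.
Less 6 edge sts → 328.29 for the repeat.
Next multiple of 7: 329.
Add back 6 edge sts → 335.

Cast on 335 stitches.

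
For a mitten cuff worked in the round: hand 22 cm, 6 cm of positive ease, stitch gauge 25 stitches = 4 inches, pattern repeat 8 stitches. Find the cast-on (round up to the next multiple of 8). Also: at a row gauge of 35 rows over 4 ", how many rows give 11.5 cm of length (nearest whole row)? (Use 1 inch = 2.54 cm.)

Cast on 72 stitches; work 40 rows.

Finished = 22 + 6 = 28 cm.
28 cm × 1/2.54 = 11.02 inches.
25/4 = 6.25 sts per in; 11.02 × 6.25 = 68.90 sts.
Next multiple of 8 → 72.
11.5 cm = 4.53 inches; × 8.75 = 39.62 → 40 rows.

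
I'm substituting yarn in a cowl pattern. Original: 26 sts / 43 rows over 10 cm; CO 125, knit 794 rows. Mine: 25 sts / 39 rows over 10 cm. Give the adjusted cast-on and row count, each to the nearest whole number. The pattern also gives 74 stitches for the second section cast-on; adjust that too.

Stitches: 125 × 25/26 = 120.19 → 120.
Rows: 794 × 39/43 = 720.14 → 720.
second section cast-on: 74 × 25/26 = 71.15 → 71.

Cast on 120 stitches; work 720 rows; second section cast-on 71 stitches.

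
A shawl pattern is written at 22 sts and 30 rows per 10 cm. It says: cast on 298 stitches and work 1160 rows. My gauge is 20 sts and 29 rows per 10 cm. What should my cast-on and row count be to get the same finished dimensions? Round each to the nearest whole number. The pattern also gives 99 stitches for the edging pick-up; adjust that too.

Stitches: 298 × 20/22 = 270.91 → 271.
Rows: 1160 × 29/30 = 1121.33 → 1121.
edging pick-up: 99 × 20/22 = 90.00 → 90.

Cast on 271 stitches; work 1121 rows; edging pick-up 90 stitches.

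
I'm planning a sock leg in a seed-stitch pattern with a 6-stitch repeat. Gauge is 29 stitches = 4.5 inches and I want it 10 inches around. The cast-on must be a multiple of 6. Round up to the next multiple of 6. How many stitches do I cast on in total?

29 / 4.5 = 6.444 sts per inch.
10 × 6.444 = 64.44 sts.
Next multiple of 6: 66.

66 stitches.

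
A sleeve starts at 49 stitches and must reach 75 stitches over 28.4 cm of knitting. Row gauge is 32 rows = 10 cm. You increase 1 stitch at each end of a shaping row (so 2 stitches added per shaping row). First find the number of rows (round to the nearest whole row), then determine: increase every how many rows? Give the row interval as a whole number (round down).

Rows = 28.4 × 3.2 = 90.9 → 91 rows.
Stitches to add: 26 → 13 shaping rows (at 2 st each).
91 / 13 = 7.00 → every 7 rows.

Increase every 7th row.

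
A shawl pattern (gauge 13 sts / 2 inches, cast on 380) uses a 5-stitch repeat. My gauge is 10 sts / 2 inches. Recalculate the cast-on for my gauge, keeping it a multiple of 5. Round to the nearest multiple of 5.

380 × 10 / 13 = 292.31.
Nearest multiple of 5: 290.

CO 290 sts.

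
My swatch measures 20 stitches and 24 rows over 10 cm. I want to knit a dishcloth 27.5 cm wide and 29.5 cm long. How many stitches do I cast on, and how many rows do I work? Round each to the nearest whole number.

Stitch gauge = 20/10 = 2 sts/cm; 27.5 × 2 = 55.00 → 55 sts.
Row gauge = 24/10 = 2.4 rows/cm; 29.5 × 2.4 = 70.80 → 71 rows.

Cast on 55 stitches and work 71 rows.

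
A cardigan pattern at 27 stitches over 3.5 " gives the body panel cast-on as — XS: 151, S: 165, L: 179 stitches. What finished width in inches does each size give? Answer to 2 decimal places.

27/3.5 = 7.714 sts per in.
XS: 151 / 7.714 = 19.574 → 19.57 in.
S: 165 / 7.714 = 21.389 → 21.39 in.
L: 179 / 7.714 = 23.204 → 23.20 in.

XS 19.57 inches; S 21.39 inches; L 23.20 inches.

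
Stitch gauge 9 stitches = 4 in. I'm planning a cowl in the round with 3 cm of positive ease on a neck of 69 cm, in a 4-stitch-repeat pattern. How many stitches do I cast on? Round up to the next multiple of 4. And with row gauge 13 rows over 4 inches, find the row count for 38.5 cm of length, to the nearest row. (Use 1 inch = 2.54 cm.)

Cast on 64 stitches; work 49 rows.

Finished = 69 + 3 = 72 cm.
72 cm × 1/2.54 = 28.35 inches.
9/4 = 2.25 sts per in; 28.35 × 2.25 = 63.78 sts.
Next multiple of 4 → 64.
38.5 cm = 15.16 inches; × 3.25 = 49.26 → 49 rows.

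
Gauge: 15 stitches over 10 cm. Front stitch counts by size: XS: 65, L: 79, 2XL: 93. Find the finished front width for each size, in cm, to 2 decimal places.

15/10 = 1.5 sts per cm.
XS: 65 / 1.5 = 43.333 → 43.33 cm.
L: 79 / 1.5 = 52.667 → 52.67 cm.
2XL: 93 / 1.5 = 62.000 → 62.00 cm.

XS 43.33 cm; L 52.67 cm; 2XL 62.00 cm.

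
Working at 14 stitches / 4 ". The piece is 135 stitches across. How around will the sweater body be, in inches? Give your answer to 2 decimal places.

14 stitches / 4 inch = 3.5 stitches per inch.
135 / 3.5 = 38.571 inches.

38.57 inches.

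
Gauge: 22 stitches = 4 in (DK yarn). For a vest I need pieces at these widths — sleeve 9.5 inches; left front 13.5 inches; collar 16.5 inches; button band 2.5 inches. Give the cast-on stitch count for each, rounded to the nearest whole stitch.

sleeve 52; left front 74; collar 91; button band 14.

Rate = 22/4 = 5.5 sts per in.
sleeve: 9.5 × 5.5 = 52.25 → 52.
left front: 13.5 × 5.5 = 74.25 → 74.
collar: 16.5 × 5.5 = 90.75 → 91.
button band: 2.5 × 5.5 = 13.75 → 14.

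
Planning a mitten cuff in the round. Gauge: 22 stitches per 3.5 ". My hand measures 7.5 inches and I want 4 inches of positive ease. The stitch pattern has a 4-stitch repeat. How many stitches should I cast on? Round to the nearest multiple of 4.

Cast on 72 stitches.

Finished = 7.5 + 4 = 11.5 inches.
22 / 3.5 = 6.286 sts/in.
11.5 × 6.286 = 72.29 sts.
Nearest multiple of 4: 72.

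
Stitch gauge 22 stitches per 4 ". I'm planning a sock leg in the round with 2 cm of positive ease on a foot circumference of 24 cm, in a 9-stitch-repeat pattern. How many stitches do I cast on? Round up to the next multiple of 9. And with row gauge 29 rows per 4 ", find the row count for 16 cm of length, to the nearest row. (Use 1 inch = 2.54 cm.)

Finished = 24 + 2 = 26 cm.
26 cm × 1/2.54 = 10.24 inches.
22/4 = 5.5 sts per in; 10.24 × 5.5 = 56.30 sts.
Next multiple of 9 → 63.
16 cm = 6.30 inches; × 7.25 = 45.67 → 46 rows.

Cast on 63 stitches; work 46 rows.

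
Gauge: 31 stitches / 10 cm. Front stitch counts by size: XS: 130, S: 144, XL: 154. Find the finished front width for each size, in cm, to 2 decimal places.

31/10 = 3.1 sts per cm.
XS: 130 / 3.1 = 41.935 → 41.94 cm.
S: 144 / 3.1 = 46.452 → 46.45 cm.
XL: 154 / 3.1 = 49.677 → 49.68 cm.

XS 41.94 cm; S 46.45 cm; XL 49.68 cm.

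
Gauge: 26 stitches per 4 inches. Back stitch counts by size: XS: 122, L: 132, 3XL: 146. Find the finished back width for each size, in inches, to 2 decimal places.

XS 18.77 inches; L 20.31 inches; 3XL 22.46 inches.

26/4 = 6.5 sts per in.
XS: 122 / 6.5 = 18.769 → 18.77 in.
L: 132 / 6.5 = 20.308 → 20.31 in.
3XL: 146 / 6.5 = 22.462 → 22.46 in.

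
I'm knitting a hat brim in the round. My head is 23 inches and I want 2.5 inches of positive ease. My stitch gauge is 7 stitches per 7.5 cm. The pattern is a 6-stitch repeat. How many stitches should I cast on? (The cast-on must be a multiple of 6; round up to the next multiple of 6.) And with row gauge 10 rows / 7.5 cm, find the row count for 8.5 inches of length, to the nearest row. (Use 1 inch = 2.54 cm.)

Finished = 23 + 2.5 = 25.5 inches.
25.5 inches × 2.54 = 64.77 cm.
7/7.5 = 0.933 sts per cm; 64.77 × 0.933 = 60.45 sts.
Next multiple of 6 → 66.
8.5 inches = 21.59 cm; × 1.333 = 28.79 → 29 rows.

Cast on 66 stitches; work 29 rows.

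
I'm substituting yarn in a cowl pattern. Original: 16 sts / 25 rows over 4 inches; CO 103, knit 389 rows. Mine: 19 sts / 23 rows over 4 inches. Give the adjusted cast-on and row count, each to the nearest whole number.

Stitches: 103 × 19/16 = 122.31 → 122.
Rows: 389 × 23/25 = 357.88 → 358.

Cast on 122 stitches; work 358 rows.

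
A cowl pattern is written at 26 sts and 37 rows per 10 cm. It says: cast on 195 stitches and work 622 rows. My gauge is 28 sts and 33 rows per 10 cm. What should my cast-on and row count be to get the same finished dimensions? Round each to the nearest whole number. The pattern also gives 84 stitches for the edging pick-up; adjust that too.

Stitches: 195 × 28/26 = 210.00 → 210.
Rows: 622 × 33/37 = 554.76 → 555.
edging pick-up: 84 × 28/26 = 90.46 → 90.

Cast on 210 stitches; work 555 rows; edging pick-up 90 stitches.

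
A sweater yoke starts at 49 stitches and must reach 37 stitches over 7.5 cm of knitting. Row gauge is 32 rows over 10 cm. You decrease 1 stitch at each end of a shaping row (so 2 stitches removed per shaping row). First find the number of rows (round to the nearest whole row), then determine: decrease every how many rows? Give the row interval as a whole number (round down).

Rows = 7.5 × 3.2 = 24.0 → 24 rows.
Stitches to remove: 12 → 6 shaping rows (at 2 st each).
24 / 6 = 4.00 → every 4 rows.

Decrease every 4th row.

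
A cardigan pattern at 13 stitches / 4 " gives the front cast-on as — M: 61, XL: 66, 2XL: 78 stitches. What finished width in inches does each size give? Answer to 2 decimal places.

13/4 = 3.25 sts per in.
M: 61 / 3.25 = 18.769 → 18.77 in.
XL: 66 / 3.25 = 20.308 → 20.31 in.
2XL: 78 / 3.25 = 24.000 → 24.00 in.

M 18.77 inches; XL 20.31 inches; 2XL 24.00 inches.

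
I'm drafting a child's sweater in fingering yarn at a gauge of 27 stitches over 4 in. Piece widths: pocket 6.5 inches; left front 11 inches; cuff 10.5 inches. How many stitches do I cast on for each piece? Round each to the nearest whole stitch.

Rate = 27/4 = 6.75 sts per in.
pocket: 6.5 × 6.75 = 43.88 → 44.
left front: 11 × 6.75 = 74.25 → 74.
cuff: 10.5 × 6.75 = 70.88 → 71.

pocket 44; left front 74; cuff 71.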